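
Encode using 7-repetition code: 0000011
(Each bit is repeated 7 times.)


Each bit -> 7 copies

0000000000000000000000000000000000011111111111111


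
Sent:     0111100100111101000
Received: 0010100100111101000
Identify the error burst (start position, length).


XOR: 0101000000000000000

Burst at position 1, length 3


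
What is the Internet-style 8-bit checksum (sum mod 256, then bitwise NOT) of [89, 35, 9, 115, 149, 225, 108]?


Sum = 730 mod 256 = 218
Complement = 37

37


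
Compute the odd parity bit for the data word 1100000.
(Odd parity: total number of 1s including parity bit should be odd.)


Number of 1s in data: 2
Parity bit: 1

1


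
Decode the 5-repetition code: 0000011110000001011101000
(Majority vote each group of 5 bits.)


Groups: 00000, 11110, 00000, 10111, 01000
Majority votes: 01010

01010


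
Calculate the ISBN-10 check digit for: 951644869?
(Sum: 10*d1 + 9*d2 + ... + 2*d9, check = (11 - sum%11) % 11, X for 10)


Weighted sum: 297
297 mod 11 = 0

Check digit: 0


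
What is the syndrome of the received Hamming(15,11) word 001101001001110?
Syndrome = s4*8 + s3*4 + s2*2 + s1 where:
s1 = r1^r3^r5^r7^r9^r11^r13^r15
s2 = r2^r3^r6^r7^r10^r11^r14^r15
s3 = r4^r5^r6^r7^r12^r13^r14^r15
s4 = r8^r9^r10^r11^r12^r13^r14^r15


s1=1, s2=1, s3=1, s4=0

Syndrome = 7 (error at position 7)


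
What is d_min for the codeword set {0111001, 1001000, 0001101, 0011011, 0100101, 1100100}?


Comparing all pairs, minimum distance: 2
Can detect 1 errors, correct 0 errors

2


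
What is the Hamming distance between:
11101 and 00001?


XOR: 11100
Count of 1s: 3

3


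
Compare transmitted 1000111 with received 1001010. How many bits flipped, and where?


XOR: 0001101

3 error(s) at position(s): 3, 4, 6


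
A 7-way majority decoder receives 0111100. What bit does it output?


Ones: 4 out of 7
Threshold: 4

1 (4/7 voted 1)


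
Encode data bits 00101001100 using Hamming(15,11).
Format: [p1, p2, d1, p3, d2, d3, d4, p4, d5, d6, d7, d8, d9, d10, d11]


Parity bits: p1=0, p2=1, p3=1, p4=1

010101011001100


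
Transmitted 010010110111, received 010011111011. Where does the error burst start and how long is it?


XOR: 000001001100

Burst at position 5, length 5


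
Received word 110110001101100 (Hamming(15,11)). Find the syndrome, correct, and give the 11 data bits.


Syndrome = 0: no error detected

Data: 01001101100 (no errors)


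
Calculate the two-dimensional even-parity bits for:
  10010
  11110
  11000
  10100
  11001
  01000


Row parities: 000011
Column parities: 10001

Row P: 000011, Col P: 10001, Corner: 0


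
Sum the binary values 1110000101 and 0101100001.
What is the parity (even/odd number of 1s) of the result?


1110000101 = 901
0101100001 = 353
Sum = 1254 = 10011100110
1s count = 6

even parity (6 ones in 10011100110)


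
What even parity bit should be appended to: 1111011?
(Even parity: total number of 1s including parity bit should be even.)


Number of 1s in data: 6
Parity bit: 0

0


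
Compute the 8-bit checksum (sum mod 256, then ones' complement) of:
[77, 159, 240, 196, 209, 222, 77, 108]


Sum = 1288 mod 256 = 8
Complement = 247

247


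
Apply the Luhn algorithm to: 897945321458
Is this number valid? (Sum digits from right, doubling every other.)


Luhn sum = 66
66 mod 10 = 6

Invalid (Luhn sum mod 10 = 6)


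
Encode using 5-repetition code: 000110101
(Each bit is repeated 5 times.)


Each bit -> 5 copies

000000000000000111111111100000111110000011111


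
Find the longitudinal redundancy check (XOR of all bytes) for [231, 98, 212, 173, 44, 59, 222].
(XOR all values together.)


XOR chain: 231 ^ 98 ^ 212 ^ 173 ^ 44 ^ 59 ^ 222 = 53

53


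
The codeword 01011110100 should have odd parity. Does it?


Number of 1s: 6

No, parity error (6 ones)


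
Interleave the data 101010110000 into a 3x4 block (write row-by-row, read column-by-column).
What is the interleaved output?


Matrix:
  1010
  1011
  0000
Read columns: 110000110010

110000110010


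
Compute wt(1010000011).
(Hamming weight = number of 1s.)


Counting 1s in 1010000011

4


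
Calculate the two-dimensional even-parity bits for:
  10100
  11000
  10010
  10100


Row parities: 0000
Column parities: 01010

Row P: 0000, Col P: 01010, Corner: 0


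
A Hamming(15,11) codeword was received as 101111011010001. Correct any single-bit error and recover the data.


Syndrome = 0: no error detected

Data: 11101010001 (no errors)


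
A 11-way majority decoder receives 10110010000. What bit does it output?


Ones: 4 out of 11
Threshold: 6

0 (4/11 voted 1)


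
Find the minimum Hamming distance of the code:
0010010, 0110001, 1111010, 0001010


Comparing all pairs, minimum distance: 2
Can detect 1 errors, correct 0 errors

2


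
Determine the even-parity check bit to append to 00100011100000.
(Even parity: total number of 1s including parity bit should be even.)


Number of 1s in data: 4
Parity bit: 0

0


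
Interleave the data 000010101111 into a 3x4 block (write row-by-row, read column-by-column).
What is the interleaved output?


Matrix:
  0000
  1010
  1111
Read columns: 011001011001

011001011001


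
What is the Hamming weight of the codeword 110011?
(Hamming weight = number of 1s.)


Counting 1s in 110011

4


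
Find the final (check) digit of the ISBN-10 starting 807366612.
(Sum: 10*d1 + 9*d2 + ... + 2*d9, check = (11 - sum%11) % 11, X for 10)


Weighted sum: 254
254 mod 11 = 1

Check digit: X


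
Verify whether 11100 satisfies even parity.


Number of 1s: 3

No, parity error (3 ones)


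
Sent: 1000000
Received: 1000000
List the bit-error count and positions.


XOR: 0000000

0 errors (received matches sent)


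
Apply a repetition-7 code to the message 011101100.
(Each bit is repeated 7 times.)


Each bit -> 7 copies

000000011111111111111111111100000001111111111111100000000000000


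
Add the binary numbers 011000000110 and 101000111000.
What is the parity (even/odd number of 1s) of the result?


011000000110 = 1542
101000111000 = 2616
Sum = 4158 = 1000000111110
1s count = 6

even parity (6 ones in 1000000111110)


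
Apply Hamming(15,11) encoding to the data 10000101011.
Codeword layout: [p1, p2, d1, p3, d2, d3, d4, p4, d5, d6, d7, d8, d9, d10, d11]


Parity bits: p1=0, p2=0, p3=1, p4=0

001100000101011


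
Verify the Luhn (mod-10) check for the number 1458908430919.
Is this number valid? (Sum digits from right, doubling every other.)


Luhn sum = 69
69 mod 10 = 9

Invalid (Luhn sum mod 10 = 9)


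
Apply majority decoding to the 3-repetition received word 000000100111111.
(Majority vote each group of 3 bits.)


Groups: 000, 000, 100, 111, 111
Majority votes: 00011

00011


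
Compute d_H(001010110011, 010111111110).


XOR: 011101001101
Count of 1s: 7

7


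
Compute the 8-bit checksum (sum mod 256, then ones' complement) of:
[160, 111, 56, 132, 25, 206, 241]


Sum = 931 mod 256 = 163
Complement = 92

92


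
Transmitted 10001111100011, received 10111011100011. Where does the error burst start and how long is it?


XOR: 00110100000000

Burst at position 2, length 4


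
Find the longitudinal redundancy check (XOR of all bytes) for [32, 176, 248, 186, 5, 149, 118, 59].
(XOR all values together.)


XOR chain: 32 ^ 176 ^ 248 ^ 186 ^ 5 ^ 149 ^ 118 ^ 59 = 15

15


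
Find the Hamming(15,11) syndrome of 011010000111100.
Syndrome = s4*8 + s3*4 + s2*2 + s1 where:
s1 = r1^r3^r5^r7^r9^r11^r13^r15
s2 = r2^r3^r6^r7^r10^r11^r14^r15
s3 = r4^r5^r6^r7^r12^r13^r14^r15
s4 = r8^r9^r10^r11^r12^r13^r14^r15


s1=0, s2=0, s3=1, s4=0

Syndrome = 4 (error at position 4)


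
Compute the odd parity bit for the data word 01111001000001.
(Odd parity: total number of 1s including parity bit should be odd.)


Number of 1s in data: 6
Parity bit: 1

1


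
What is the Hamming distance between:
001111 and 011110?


XOR: 010001
Count of 1s: 2

2


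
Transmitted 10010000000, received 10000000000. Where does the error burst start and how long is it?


XOR: 00010000000

Burst at position 3, length 1


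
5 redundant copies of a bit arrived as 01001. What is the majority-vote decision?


Ones: 2 out of 5
Threshold: 3

0 (2/5 voted 1)


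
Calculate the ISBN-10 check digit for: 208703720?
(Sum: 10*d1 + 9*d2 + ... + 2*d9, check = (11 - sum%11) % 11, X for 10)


Weighted sum: 182
182 mod 11 = 6

Check digit: 5


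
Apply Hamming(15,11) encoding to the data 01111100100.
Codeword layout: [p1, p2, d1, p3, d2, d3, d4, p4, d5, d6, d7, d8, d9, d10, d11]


Parity bits: p1=0, p2=1, p3=0, p4=1

010011111100100


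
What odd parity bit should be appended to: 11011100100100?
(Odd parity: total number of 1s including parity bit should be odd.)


Number of 1s in data: 7
Parity bit: 0

0


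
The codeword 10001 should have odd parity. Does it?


Number of 1s: 2

No, parity error (2 ones)


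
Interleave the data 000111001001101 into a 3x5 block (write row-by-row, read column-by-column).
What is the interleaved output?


Matrix:
  00011
  10010
  01101
Read columns: 010001001110101

010001001110101


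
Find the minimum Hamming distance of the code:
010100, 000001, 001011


Comparing all pairs, minimum distance: 2
Can detect 1 errors, correct 0 errors

2


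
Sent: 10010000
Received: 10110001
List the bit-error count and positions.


XOR: 00100001

2 error(s) at position(s): 2, 7


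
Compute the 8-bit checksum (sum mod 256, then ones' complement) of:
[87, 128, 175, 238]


Sum = 628 mod 256 = 116
Complement = 139

139


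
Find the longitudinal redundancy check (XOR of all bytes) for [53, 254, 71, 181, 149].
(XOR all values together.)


XOR chain: 53 ^ 254 ^ 71 ^ 181 ^ 149 = 172

172


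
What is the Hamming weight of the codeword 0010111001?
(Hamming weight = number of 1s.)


Counting 1s in 0010111001

5


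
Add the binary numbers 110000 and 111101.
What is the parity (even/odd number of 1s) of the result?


110000 = 48
111101 = 61
Sum = 109 = 1101101
1s count = 5

odd parity (5 ones in 1101101)


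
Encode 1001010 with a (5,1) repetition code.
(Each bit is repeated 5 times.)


Each bit -> 5 copies

11111000000000011111000001111100000


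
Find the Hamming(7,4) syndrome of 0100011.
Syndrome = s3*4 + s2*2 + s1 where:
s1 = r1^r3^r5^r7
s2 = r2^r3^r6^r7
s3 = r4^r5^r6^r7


s1=1, s2=1, s3=0

Syndrome = 3 (error at position 3)


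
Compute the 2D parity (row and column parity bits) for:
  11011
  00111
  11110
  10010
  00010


Row parities: 01001
Column parities: 10010

Row P: 01001, Col P: 10010, Corner: 0


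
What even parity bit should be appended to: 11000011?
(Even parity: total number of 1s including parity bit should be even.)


Number of 1s in data: 4
Parity bit: 0

0


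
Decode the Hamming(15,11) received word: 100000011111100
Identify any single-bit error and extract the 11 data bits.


Syndrome = 0: no error detected

Data: 00001111100 (no errors)


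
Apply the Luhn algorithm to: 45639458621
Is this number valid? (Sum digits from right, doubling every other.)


Luhn sum = 57
57 mod 10 = 7

Invalid (Luhn sum mod 10 = 7)


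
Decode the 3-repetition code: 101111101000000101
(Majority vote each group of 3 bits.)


Groups: 101, 111, 101, 000, 000, 101
Majority votes: 111001

111001


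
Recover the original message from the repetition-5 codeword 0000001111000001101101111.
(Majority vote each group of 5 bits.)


Groups: 00000, 01111, 00000, 11011, 01111
Majority votes: 01011

01011


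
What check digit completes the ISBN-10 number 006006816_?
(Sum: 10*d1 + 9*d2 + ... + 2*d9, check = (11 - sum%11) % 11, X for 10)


Weighted sum: 125
125 mod 11 = 4

Check digit: 7


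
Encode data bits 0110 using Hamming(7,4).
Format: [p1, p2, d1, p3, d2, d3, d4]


Parity bits: p1=1, p2=1, p3=0

1100110


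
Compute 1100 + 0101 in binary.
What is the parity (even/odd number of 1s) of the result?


1100 = 12
0101 = 5
Sum = 17 = 10001
1s count = 2

even parity (2 ones in 10001)


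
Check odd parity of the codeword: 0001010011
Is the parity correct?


Number of 1s: 4

No, parity error (4 ones)


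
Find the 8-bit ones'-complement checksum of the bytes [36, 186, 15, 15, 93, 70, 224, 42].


Sum = 681 mod 256 = 169
Complement = 86

86


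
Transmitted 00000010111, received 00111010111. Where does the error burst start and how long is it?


XOR: 00111000000

Burst at position 2, length 3


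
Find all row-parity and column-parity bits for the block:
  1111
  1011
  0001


Row parities: 011
Column parities: 0101

Row P: 011, Col P: 0101, Corner: 0


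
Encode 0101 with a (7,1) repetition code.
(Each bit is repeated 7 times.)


Each bit -> 7 copies

0000000111111100000001111111


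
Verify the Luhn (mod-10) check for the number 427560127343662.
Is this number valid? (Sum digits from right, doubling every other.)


Luhn sum = 61
61 mod 10 = 1

Invalid (Luhn sum mod 10 = 1)


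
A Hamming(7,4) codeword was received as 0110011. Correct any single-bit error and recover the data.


Syndrome = 0: no error detected

Data: 1011 (no errors)


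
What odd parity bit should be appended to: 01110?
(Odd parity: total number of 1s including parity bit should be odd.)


Number of 1s in data: 3
Parity bit: 0

0


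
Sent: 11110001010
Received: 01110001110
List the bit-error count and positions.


XOR: 10000000100

2 error(s) at position(s): 0, 8


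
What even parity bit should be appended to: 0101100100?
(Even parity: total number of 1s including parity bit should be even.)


Number of 1s in data: 4
Parity bit: 0

0


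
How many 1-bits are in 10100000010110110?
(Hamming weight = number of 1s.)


Counting 1s in 10100000010110110

7


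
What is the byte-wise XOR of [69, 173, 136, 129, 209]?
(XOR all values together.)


XOR chain: 69 ^ 173 ^ 136 ^ 129 ^ 209 = 48

48


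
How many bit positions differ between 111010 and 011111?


XOR: 100101
Count of 1s: 3

3


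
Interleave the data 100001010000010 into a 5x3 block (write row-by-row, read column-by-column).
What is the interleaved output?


Matrix:
  100
  001
  010
  000
  010
Read columns: 100000010101000

100000010101000


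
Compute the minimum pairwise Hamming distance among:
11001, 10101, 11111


Comparing all pairs, minimum distance: 2
Can detect 1 errors, correct 0 errors

2


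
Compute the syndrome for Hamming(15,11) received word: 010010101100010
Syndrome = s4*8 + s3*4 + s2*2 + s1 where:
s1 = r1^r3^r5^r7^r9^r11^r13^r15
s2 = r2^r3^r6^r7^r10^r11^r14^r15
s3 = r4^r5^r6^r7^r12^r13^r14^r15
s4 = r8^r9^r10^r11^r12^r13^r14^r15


s1=1, s2=0, s3=1, s4=1

Syndrome = 13 (error at position 13)


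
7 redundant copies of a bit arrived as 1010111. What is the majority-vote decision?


Ones: 5 out of 7
Threshold: 4

1 (5/7 voted 1)


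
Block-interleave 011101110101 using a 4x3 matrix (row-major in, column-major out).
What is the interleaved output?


Matrix:
  011
  101
  110
  101
Read columns: 011110101101

011110101101


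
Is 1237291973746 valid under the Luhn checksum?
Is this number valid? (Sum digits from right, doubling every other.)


Luhn sum = 68
68 mod 10 = 8

Invalid (Luhn sum mod 10 = 8)


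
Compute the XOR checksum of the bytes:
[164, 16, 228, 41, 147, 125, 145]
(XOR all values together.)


XOR chain: 164 ^ 16 ^ 228 ^ 41 ^ 147 ^ 125 ^ 145 = 6

6


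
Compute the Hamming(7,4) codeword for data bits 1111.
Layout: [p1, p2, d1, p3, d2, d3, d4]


Parity bits: p1=1, p2=1, p3=1

1111111


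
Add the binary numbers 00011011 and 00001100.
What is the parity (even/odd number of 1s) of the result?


00011011 = 27
00001100 = 12
Sum = 39 = 100111
1s count = 4

even parity (4 ones in 100111)


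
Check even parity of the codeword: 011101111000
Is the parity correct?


Number of 1s: 7

No, parity error (7 ones)


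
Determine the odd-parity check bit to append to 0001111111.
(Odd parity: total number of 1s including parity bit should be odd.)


Number of 1s in data: 7
Parity bit: 0

0


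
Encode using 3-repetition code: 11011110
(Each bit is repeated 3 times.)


Each bit -> 3 copies

111111000111111111111000


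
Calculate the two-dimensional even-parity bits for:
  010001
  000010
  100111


Row parities: 010
Column parities: 110100

Row P: 010, Col P: 110100, Corner: 1


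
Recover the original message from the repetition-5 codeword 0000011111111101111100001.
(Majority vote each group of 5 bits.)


Groups: 00000, 11111, 11110, 11111, 00001
Majority votes: 01110

01110


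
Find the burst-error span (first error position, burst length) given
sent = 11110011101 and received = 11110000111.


XOR: 00000011010

Burst at position 6, length 4


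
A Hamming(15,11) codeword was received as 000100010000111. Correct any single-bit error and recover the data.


Syndrome = 0: no error detected

Data: 00000000111 (no errors)


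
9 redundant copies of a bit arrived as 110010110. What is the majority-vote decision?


Ones: 5 out of 9
Threshold: 5

1 (5/9 voted 1)


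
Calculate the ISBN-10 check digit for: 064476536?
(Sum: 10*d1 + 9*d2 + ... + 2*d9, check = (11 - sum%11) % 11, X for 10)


Weighted sum: 227
227 mod 11 = 7

Check digit: 4


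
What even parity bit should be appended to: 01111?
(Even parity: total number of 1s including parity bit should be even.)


Number of 1s in data: 4
Parity bit: 0

0


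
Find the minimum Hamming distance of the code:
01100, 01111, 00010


Comparing all pairs, minimum distance: 2
Can detect 1 errors, correct 0 errors

2


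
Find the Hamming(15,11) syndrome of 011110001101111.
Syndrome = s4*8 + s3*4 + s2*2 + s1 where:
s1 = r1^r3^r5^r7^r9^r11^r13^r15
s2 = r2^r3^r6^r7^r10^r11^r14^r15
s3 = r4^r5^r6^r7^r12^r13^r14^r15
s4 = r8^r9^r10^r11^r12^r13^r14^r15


s1=1, s2=1, s3=0, s4=0

Syndrome = 3 (error at position 3)


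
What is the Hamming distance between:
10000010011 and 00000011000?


XOR: 10000001011
Count of 1s: 4

4


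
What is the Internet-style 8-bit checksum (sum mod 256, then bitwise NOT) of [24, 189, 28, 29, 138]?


Sum = 408 mod 256 = 152
Complement = 103

103


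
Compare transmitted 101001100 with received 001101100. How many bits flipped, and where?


XOR: 100100000

2 error(s) at position(s): 0, 3


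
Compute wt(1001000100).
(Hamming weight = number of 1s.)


Counting 1s in 1001000100

3


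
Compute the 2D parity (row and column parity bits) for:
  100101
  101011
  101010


Row parities: 101
Column parities: 100100

Row P: 101, Col P: 100100, Corner: 0


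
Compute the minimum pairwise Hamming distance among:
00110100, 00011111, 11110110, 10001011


Comparing all pairs, minimum distance: 3
Can detect 2 errors, correct 1 errors

3


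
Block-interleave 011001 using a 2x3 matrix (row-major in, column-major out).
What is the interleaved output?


Matrix:
  011
  001
Read columns: 001011

001011


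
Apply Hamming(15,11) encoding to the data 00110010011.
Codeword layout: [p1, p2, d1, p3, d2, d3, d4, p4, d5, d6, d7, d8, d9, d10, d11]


Parity bits: p1=1, p2=1, p3=0, p4=1

110001110010011


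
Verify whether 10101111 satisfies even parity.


Number of 1s: 6

Yes, parity is correct (6 ones)


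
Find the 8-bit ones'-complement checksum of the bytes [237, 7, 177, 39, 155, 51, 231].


Sum = 897 mod 256 = 129
Complement = 126

126


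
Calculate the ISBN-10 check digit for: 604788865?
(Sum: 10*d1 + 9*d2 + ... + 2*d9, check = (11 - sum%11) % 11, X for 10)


Weighted sum: 289
289 mod 11 = 3

Check digit: 8


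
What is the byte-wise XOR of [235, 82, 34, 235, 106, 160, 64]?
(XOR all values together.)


XOR chain: 235 ^ 82 ^ 34 ^ 235 ^ 106 ^ 160 ^ 64 = 250

250


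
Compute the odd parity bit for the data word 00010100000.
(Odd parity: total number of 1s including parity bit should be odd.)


Number of 1s in data: 2
Parity bit: 1

1


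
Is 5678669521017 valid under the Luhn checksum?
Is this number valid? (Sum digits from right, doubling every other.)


Luhn sum = 54
54 mod 10 = 4

Invalid (Luhn sum mod 10 = 4)


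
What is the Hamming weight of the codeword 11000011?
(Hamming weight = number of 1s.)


Counting 1s in 11000011

4


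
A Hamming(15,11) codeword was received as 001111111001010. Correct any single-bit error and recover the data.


Syndrome = 0: no error detected

Data: 11111001010 (no errors)


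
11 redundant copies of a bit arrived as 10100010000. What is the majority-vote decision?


Ones: 3 out of 11
Threshold: 6

0 (3/11 voted 1)


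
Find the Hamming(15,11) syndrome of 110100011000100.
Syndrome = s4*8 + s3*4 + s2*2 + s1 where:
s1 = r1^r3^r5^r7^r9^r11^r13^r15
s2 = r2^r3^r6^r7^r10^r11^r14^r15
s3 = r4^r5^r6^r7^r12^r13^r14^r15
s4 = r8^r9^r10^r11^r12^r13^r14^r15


s1=1, s2=1, s3=0, s4=1

Syndrome = 11 (error at position 11)


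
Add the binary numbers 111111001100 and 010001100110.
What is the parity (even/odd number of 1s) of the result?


111111001100 = 4044
010001100110 = 1126
Sum = 5170 = 1010000110010
1s count = 5

odd parity (5 ones in 1010000110010)


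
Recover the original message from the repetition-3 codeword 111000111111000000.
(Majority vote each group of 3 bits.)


Groups: 111, 000, 111, 111, 000, 000
Majority votes: 101100

101100


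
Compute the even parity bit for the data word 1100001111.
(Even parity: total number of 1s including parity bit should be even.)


Number of 1s in data: 6
Parity bit: 0

0


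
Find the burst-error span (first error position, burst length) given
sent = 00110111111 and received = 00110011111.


XOR: 00000100000

Burst at position 5, length 1


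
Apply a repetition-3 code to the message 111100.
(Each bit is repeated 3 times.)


Each bit -> 3 copies

111111111111000000


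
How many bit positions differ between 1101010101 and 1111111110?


XOR: 0010101011
Count of 1s: 5

5


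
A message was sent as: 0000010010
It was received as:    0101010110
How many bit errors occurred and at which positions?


XOR: 0101000100

3 error(s) at position(s): 1, 3, 7


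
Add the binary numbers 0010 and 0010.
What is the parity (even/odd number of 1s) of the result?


0010 = 2
0010 = 2
Sum = 4 = 100
1s count = 1

odd parity (1 ones in 100)


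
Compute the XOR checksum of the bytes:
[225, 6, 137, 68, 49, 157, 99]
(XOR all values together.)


XOR chain: 225 ^ 6 ^ 137 ^ 68 ^ 49 ^ 157 ^ 99 = 229

229


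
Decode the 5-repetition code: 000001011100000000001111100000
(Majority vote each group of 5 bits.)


Groups: 00000, 10111, 00000, 00000, 11111, 00000
Majority votes: 010010

010010


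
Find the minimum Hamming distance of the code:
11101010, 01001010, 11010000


Comparing all pairs, minimum distance: 2
Can detect 1 errors, correct 0 errors

2


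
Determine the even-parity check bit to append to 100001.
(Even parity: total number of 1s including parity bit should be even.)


Number of 1s in data: 2
Parity bit: 0

0


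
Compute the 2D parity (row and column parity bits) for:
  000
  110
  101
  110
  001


Row parities: 00001
Column parities: 100

Row P: 00001, Col P: 100, Corner: 1


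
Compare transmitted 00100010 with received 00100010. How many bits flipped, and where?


XOR: 00000000

0 errors (received matches sent)


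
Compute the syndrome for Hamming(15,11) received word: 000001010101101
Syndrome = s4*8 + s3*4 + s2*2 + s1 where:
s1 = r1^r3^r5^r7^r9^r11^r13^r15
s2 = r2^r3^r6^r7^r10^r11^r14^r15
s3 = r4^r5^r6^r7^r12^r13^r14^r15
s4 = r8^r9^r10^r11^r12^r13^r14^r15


s1=0, s2=1, s3=0, s4=1

Syndrome = 10 (error at position 10)


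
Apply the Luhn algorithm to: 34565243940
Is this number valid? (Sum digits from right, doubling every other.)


Luhn sum = 55
55 mod 10 = 5

Invalid (Luhn sum mod 10 = 5)


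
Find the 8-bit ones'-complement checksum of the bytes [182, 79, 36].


Sum = 297 mod 256 = 41
Complement = 214

214


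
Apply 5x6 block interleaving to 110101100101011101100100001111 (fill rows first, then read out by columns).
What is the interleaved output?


Matrix:
  110101
  100101
  011101
  100100
  001111
Read columns: 110101010000101111110000111101

110101010000101111110000111101


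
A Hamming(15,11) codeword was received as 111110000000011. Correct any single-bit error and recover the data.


Syndrome = 0: no error detected

Data: 11000000011 (no errors)


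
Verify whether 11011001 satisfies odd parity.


Number of 1s: 5

Yes, parity is correct (5 ones)


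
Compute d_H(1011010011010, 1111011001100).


XOR: 0100001010110
Count of 1s: 5

5


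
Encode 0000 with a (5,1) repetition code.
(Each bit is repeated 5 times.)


Each bit -> 5 copies

00000000000000000000


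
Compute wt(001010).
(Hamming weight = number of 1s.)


Counting 1s in 001010

2


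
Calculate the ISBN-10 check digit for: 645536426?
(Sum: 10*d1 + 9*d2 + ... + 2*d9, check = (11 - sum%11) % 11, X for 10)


Weighted sum: 253
253 mod 11 = 0

Check digit: 0


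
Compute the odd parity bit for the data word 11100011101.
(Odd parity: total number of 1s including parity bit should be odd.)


Number of 1s in data: 7
Parity bit: 0

0


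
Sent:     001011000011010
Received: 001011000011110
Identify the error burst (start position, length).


XOR: 000000000000100

Burst at position 12, length 1


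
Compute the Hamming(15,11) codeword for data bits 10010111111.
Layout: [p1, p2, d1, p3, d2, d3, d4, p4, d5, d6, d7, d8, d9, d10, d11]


Parity bits: p1=1, p2=0, p3=1, p4=0

101100100111111


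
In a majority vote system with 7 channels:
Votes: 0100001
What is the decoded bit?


Ones: 2 out of 7
Threshold: 4

0 (2/7 voted 1)


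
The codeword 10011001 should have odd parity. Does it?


Number of 1s: 4

No, parity error (4 ones)


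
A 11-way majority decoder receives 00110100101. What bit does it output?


Ones: 5 out of 11
Threshold: 6

0 (5/11 voted 1)


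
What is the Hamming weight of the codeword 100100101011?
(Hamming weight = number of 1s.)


Counting 1s in 100100101011

6


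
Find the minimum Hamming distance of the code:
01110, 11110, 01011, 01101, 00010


Comparing all pairs, minimum distance: 1
Can detect 0 errors, correct 0 errors

1


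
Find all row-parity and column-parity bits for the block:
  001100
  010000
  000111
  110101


Row parities: 0110
Column parities: 101110

Row P: 0110, Col P: 101110, Corner: 0


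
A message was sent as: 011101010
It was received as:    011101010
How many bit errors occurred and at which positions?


XOR: 000000000

0 errors (received matches sent)


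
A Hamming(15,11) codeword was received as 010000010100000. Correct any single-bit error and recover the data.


Syndrome = 0: no error detected

Data: 00000100000 (no errors)


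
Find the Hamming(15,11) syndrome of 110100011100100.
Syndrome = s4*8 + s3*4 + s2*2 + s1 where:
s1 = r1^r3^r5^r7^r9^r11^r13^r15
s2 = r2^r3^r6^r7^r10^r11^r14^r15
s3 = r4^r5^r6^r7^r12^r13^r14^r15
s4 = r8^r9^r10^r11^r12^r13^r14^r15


s1=1, s2=0, s3=0, s4=0

Syndrome = 1 (error at position 1)


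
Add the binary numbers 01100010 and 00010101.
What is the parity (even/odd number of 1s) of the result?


01100010 = 98
00010101 = 21
Sum = 119 = 1110111
1s count = 6

even parity (6 ones in 1110111)


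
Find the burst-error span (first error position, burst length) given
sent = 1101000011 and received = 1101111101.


XOR: 0000111110

Burst at position 4, length 5


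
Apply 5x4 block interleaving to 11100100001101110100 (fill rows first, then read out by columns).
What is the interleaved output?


Matrix:
  1110
  0100
  0011
  0111
  0100
Read columns: 10000110111011000110

10000110111011000110


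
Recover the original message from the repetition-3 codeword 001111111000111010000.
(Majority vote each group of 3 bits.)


Groups: 001, 111, 111, 000, 111, 010, 000
Majority votes: 0110100

0110100


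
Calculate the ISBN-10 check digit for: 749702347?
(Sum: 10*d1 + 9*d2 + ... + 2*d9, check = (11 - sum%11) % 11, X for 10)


Weighted sum: 275
275 mod 11 = 0

Check digit: 0


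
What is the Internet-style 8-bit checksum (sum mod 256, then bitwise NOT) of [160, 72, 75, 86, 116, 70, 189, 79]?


Sum = 847 mod 256 = 79
Complement = 176

176


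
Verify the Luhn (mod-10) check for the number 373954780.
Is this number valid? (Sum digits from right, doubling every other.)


Luhn sum = 47
47 mod 10 = 7

Invalid (Luhn sum mod 10 = 7)


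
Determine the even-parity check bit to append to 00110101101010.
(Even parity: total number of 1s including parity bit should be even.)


Number of 1s in data: 7
Parity bit: 1

1


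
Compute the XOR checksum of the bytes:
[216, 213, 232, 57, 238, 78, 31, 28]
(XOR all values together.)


XOR chain: 216 ^ 213 ^ 232 ^ 57 ^ 238 ^ 78 ^ 31 ^ 28 = 127

127


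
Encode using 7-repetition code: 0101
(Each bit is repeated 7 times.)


Each bit -> 7 copies

0000000111111100000001111111


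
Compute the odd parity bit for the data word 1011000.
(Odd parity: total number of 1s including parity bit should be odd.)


Number of 1s in data: 3
Parity bit: 0

0


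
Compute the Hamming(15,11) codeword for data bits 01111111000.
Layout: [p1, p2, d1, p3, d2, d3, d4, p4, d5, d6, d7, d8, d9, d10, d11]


Parity bits: p1=0, p2=0, p3=0, p4=0

000011101111000


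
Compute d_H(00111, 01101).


XOR: 01010
Count of 1s: 2

2


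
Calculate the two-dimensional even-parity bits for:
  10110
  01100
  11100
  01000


Row parities: 1011
Column parities: 01110

Row P: 1011, Col P: 01110, Corner: 1


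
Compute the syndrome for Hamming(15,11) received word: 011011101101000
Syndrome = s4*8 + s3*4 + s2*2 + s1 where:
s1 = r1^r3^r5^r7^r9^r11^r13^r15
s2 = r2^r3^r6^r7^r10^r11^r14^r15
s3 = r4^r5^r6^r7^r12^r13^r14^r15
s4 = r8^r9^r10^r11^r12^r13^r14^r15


s1=0, s2=1, s3=0, s4=1

Syndrome = 10 (error at position 10)


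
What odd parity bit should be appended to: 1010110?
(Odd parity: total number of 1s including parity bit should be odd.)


Number of 1s in data: 4
Parity bit: 1

1


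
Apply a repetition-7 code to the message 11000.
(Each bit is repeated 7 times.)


Each bit -> 7 copies

11111111111111000000000000000000000


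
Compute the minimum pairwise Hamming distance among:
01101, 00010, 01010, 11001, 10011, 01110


Comparing all pairs, minimum distance: 1
Can detect 0 errors, correct 0 errors

1


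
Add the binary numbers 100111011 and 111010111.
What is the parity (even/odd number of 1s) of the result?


100111011 = 315
111010111 = 471
Sum = 786 = 1100010010
1s count = 4

even parity (4 ones in 1100010010)


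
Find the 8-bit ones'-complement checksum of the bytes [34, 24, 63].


Sum = 121 mod 256 = 121
Complement = 134

134


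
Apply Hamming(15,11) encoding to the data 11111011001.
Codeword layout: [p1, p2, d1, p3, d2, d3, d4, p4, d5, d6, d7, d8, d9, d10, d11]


Parity bits: p1=0, p2=1, p3=1, p4=0

011111101011001


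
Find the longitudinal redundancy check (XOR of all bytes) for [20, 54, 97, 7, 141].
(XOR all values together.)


XOR chain: 20 ^ 54 ^ 97 ^ 7 ^ 141 = 201

201


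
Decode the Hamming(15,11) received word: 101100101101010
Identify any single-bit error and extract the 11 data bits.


Syndrome = 0: no error detected

Data: 10011101010 (no errors)


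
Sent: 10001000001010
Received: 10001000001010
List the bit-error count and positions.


XOR: 00000000000000

0 errors (received matches sent)


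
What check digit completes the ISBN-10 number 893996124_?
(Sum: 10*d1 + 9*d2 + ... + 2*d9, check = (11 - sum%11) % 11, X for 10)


Weighted sum: 350
350 mod 11 = 9

Check digit: 2


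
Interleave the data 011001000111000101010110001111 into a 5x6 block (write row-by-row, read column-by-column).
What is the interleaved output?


Matrix:
  011001
  000111
  000101
  010110
  001111
Read columns: 000001001010001011110101111101

000001001010001011110101111101


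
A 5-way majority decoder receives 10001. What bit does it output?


Ones: 2 out of 5
Threshold: 3

0 (2/5 voted 1)


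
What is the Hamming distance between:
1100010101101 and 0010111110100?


XOR: 1110101011001
Count of 1s: 8

8


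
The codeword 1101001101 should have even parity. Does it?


Number of 1s: 6

Yes, parity is correct (6 ones)


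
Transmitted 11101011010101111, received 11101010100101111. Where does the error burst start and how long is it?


XOR: 00000001110000000

Burst at position 7, length 3


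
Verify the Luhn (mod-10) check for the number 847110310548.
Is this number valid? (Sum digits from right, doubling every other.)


Luhn sum = 47
47 mod 10 = 7

Invalid (Luhn sum mod 10 = 7)


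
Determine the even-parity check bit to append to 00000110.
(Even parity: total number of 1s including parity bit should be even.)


Number of 1s in data: 2
Parity bit: 0

0


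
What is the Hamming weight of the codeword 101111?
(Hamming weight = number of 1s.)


Counting 1s in 101111

5


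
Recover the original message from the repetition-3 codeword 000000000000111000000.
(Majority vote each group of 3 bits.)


Groups: 000, 000, 000, 000, 111, 000, 000
Majority votes: 0000100

0000100


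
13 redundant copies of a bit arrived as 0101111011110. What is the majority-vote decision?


Ones: 9 out of 13
Threshold: 7

1 (9/13 voted 1)


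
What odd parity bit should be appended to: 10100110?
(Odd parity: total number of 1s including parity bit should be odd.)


Number of 1s in data: 4
Parity bit: 1

1


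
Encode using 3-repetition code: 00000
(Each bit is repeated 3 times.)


Each bit -> 3 copies

000000000000000


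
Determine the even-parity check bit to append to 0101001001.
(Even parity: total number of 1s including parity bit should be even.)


Number of 1s in data: 4
Parity bit: 0

0


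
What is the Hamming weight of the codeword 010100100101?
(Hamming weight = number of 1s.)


Counting 1s in 010100100101

5


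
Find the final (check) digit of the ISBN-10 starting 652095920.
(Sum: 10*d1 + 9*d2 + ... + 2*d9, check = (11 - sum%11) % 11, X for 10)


Weighted sum: 242
242 mod 11 = 0

Check digit: 0


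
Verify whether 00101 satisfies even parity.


Number of 1s: 2

Yes, parity is correct (2 ones)


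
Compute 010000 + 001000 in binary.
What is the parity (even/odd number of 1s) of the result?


010000 = 16
001000 = 8
Sum = 24 = 11000
1s count = 2

even parity (2 ones in 11000)


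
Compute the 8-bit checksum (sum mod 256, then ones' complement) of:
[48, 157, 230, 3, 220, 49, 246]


Sum = 953 mod 256 = 185
Complement = 70

70


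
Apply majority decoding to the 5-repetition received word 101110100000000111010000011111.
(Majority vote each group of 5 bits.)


Groups: 10111, 01000, 00000, 11101, 00000, 11111
Majority votes: 100101

100101


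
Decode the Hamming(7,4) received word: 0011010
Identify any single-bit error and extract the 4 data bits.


Syndrome = 1: error at position 1

Data: 1010 (corrected bit 1)


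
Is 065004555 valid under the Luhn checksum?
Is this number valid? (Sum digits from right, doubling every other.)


Luhn sum = 27
27 mod 10 = 7

Invalid (Luhn sum mod 10 = 7)


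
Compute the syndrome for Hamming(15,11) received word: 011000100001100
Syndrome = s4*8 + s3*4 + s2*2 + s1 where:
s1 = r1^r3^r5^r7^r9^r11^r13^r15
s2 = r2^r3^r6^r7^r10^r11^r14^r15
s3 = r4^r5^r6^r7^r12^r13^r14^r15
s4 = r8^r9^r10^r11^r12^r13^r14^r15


s1=1, s2=1, s3=1, s4=0

Syndrome = 7 (error at position 7)


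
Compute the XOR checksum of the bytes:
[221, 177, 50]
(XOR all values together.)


XOR chain: 221 ^ 177 ^ 50 = 94

94


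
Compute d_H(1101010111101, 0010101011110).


XOR: 1111111100011
Count of 1s: 10

10


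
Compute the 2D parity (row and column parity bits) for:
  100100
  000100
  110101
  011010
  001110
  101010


Row parities: 010111
Column parities: 101011

Row P: 010111, Col P: 101011, Corner: 0


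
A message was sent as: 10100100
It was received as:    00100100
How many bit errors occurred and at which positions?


XOR: 10000000

1 error(s) at position(s): 0


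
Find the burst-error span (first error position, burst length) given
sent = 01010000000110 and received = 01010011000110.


XOR: 00000011000000

Burst at position 6, length 2


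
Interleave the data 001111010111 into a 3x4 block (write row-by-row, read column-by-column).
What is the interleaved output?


Matrix:
  0011
  1101
  0111
Read columns: 010011101111

010011101111


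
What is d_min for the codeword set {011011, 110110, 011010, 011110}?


Comparing all pairs, minimum distance: 1
Can detect 0 errors, correct 0 errors

1


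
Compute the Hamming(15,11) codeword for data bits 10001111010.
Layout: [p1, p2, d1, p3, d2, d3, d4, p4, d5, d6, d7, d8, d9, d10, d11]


Parity bits: p1=1, p2=0, p3=0, p4=1

101000011111010


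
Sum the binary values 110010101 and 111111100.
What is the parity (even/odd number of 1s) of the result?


110010101 = 405
111111100 = 508
Sum = 913 = 1110010001
1s count = 5

odd parity (5 ones in 1110010001)


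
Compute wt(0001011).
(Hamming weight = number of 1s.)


Counting 1s in 0001011

3


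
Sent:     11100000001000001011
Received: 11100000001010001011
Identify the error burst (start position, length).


XOR: 00000000000010000000

Burst at position 12, length 1


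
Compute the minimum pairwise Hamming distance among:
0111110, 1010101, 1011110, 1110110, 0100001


Comparing all pairs, minimum distance: 2
Can detect 1 errors, correct 0 errors

2


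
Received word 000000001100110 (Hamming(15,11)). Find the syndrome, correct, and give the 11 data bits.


Syndrome = 0: no error detected

Data: 00001100110 (no errors)


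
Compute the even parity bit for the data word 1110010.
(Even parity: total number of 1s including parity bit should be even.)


Number of 1s in data: 4
Parity bit: 0

0


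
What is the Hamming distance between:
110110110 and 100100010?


XOR: 010010100
Count of 1s: 3

3


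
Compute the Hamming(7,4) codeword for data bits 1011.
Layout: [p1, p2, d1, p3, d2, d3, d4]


Parity bits: p1=0, p2=1, p3=0

0110011


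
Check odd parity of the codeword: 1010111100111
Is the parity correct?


Number of 1s: 9

Yes, parity is correct (9 ones)


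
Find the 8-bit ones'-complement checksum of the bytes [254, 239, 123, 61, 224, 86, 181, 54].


Sum = 1222 mod 256 = 198
Complement = 57

57


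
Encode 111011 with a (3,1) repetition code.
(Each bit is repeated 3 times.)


Each bit -> 3 copies

111111111000111111


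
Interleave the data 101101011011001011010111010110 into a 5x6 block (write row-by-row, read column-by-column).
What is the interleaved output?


Matrix:
  101101
  011011
  001011
  010111
  010110
Read columns: 100000101111100100110111111110

100000101111100100110111111110


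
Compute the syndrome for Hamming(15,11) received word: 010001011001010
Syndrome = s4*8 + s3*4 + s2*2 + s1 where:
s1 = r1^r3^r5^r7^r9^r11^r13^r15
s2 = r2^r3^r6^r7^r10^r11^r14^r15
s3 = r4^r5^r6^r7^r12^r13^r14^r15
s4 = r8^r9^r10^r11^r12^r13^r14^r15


s1=1, s2=1, s3=1, s4=0

Syndrome = 7 (error at position 7)
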